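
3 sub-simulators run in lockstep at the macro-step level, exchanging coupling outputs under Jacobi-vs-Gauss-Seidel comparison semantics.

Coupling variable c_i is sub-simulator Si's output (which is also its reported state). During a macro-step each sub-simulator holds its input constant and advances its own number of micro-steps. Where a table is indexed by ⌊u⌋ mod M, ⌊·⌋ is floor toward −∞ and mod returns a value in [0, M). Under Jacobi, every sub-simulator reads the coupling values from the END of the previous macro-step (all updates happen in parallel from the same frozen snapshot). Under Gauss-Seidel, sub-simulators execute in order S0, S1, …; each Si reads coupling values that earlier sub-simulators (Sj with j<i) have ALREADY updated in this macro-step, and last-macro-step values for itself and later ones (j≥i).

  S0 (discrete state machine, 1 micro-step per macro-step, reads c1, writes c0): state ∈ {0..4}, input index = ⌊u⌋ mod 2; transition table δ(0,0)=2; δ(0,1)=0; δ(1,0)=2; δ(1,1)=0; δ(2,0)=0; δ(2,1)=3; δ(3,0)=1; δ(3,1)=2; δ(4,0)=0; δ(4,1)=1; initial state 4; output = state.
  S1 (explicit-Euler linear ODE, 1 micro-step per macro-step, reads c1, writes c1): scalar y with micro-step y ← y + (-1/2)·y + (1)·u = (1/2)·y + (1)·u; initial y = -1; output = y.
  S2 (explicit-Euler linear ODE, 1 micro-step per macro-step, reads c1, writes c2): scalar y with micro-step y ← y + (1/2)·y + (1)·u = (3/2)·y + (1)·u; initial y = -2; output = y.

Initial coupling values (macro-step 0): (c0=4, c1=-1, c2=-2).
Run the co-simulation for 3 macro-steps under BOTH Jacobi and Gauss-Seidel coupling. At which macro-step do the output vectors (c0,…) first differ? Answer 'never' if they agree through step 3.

first divergence at macro-step: 1

[Jacobi] macro 1: S0 reads c1=-1 → after 1×micro: 1; S1 reads c1=-1 → after 1×micro: -3/2; S2 reads c1=-1 → after 1×micro: -4 ⇒ (c0=1, c1=-3/2, c2=-4)
[Jacobi] macro 2: S0 reads c1=-3/2 → after 1×micro: 2; S1 reads c1=-3/2 → after 1×micro: -9/4; S2 reads c1=-3/2 → after 1×micro: -15/2 ⇒ (c0=2, c1=-9/4, c2=-15/2)
[Jacobi] macro 3: S0 reads c1=-9/4 → after 1×micro: 3; S1 reads c1=-9/4 → after 1×micro: -27/8; S2 reads c1=-9/4 → after 1×micro: -27/2 ⇒ (c0=3, c1=-27/8, c2=-27/2)
[Gauss-Seidel] macro 1: S0 reads c1=-1 → after 1×micro: 1; S1 reads c1=-1 → after 1×micro: -3/2; S2 reads c1=-3/2 → after 1×micro: -9/2 ⇒ (c0=1, c1=-3/2, c2=-9/2)
[Gauss-Seidel] macro 2: S0 reads c1=-3/2 → after 1×micro: 2; S1 reads c1=-3/2 → after 1×micro: -9/4; S2 reads c1=-9/4 → after 1×micro: -9 ⇒ (c0=2, c1=-9/4, c2=-9)
[Gauss-Seidel] macro 3: S0 reads c1=-9/4 → after 1×micro: 3; S1 reads c1=-9/4 → after 1×micro: -27/8; S2 reads c1=-27/8 → after 1×micro: -135/8 ⇒ (c0=3, c1=-27/8, c2=-135/8)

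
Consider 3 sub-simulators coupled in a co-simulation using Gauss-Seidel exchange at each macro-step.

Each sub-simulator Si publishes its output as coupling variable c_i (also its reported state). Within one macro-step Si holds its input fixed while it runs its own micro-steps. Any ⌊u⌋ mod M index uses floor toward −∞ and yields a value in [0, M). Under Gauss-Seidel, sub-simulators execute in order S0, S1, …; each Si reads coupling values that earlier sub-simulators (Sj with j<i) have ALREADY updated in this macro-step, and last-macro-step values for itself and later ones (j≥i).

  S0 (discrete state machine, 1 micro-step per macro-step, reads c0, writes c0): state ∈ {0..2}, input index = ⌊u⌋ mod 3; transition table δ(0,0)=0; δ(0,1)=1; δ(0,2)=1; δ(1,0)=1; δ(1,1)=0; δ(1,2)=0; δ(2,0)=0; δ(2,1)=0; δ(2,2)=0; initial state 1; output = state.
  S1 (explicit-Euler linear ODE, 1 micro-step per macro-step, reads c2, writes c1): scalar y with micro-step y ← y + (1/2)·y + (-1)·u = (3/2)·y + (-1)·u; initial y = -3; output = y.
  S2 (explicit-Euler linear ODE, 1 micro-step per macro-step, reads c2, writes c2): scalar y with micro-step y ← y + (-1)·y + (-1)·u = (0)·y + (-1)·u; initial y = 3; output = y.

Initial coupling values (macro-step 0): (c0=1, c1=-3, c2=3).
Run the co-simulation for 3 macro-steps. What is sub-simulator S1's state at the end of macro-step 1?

macro 1: S0 reads c0=1 → after 1×micro: 0; S1 reads c2=3 → after 1×micro: -15/2; S2 reads c2=3 → after 1×micro: -3 ⇒ (c0=0, c1=-15/2, c2=-3)
macro 2: S0 reads c0=0 → after 1×micro: 0; S1 reads c2=-3 → after 1×micro: -33/4; S2 reads c2=-3 → after 1×micro: 3 ⇒ (c0=0, c1=-33/4, c2=3)
macro 3: S0 reads c0=0 → after 1×micro: 0; S1 reads c2=3 → after 1×micro: -123/8; S2 reads c2=3 → after 1×micro: -3 ⇒ (c0=0, c1=-123/8, c2=-3)

S1 state at macro-step 1 = -15/2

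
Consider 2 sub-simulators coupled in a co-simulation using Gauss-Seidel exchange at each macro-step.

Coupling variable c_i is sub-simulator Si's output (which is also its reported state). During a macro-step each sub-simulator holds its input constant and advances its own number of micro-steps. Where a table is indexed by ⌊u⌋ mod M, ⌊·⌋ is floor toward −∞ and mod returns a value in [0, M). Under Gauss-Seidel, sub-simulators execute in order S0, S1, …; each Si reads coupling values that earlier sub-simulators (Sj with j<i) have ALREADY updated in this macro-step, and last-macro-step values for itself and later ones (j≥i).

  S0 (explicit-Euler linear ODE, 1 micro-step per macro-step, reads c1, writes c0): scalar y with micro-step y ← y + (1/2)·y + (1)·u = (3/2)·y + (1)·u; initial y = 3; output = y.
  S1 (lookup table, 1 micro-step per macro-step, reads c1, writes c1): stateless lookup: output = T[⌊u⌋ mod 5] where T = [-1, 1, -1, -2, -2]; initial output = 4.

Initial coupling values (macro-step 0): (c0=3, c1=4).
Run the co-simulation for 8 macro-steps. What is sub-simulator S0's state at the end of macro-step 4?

S0 state at macro-step 4 = 307/16

macro 1: S0 reads c1=4 → after 1×micro: 17/2; S1 reads c1=4 → after 1×micro: -2 ⇒ (c0=17/2, c1=-2)
macro 2: S0 reads c1=-2 → after 1×micro: 43/4; S1 reads c1=-2 → after 1×micro: -2 ⇒ (c0=43/4, c1=-2)
macro 3: S0 reads c1=-2 → after 1×micro: 113/8; S1 reads c1=-2 → after 1×micro: -2 ⇒ (c0=113/8, c1=-2)
macro 4: S0 reads c1=-2 → after 1×micro: 307/16; S1 reads c1=-2 → after 1×micro: -2 ⇒ (c0=307/16, c1=-2)
macro 5: S0 reads c1=-2 → after 1×micro: 857/32; S1 reads c1=-2 → after 1×micro: -2 ⇒ (c0=857/32, c1=-2)
macro 6: S0 reads c1=-2 → after 1×micro: 2443/64; S1 reads c1=-2 → after 1×micro: -2 ⇒ (c0=2443/64, c1=-2)
macro 7: S0 reads c1=-2 → after 1×micro: 7073/128; S1 reads c1=-2 → after 1×micro: -2 ⇒ (c0=7073/128, c1=-2)
macro 8: S0 reads c1=-2 → after 1×micro: 20707/256; S1 reads c1=-2 → after 1×micro: -2 ⇒ (c0=20707/256, c1=-2)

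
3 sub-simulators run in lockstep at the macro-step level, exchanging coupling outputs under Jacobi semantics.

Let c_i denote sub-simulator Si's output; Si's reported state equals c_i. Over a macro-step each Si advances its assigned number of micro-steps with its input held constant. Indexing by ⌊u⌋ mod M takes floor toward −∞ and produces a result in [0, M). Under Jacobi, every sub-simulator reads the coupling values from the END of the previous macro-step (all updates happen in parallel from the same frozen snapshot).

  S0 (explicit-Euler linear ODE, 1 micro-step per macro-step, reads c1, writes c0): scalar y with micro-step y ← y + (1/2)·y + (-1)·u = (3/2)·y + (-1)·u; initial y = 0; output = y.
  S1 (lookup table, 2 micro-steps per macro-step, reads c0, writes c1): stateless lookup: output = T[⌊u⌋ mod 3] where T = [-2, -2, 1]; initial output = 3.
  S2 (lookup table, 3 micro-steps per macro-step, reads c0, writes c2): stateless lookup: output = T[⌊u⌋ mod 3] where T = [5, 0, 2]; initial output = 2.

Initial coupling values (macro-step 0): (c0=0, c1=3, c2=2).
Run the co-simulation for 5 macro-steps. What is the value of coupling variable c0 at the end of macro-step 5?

macro 1: S0 reads c1=3 → after 1×micro: -3; S1 reads c0=0 → after 2×micro: -2; S2 reads c0=0 → after 3×micro: 5 ⇒ (c0=-3, c1=-2, c2=5)
macro 2: S0 reads c1=-2 → after 1×micro: -5/2; S1 reads c0=-3 → after 2×micro: -2; S2 reads c0=-3 → after 3×micro: 5 ⇒ (c0=-5/2, c1=-2, c2=5)
macro 3: S0 reads c1=-2 → after 1×micro: -7/4; S1 reads c0=-5/2 → after 2×micro: -2; S2 reads c0=-5/2 → after 3×micro: 5 ⇒ (c0=-7/4, c1=-2, c2=5)
macro 4: S0 reads c1=-2 → after 1×micro: -5/8; S1 reads c0=-7/4 → after 2×micro: -2; S2 reads c0=-7/4 → after 3×micro: 0 ⇒ (c0=-5/8, c1=-2, c2=0)
macro 5: S0 reads c1=-2 → after 1×micro: 17/16; S1 reads c0=-5/8 → after 2×micro: 1; S2 reads c0=-5/8 → after 3×micro: 2 ⇒ (c0=17/16, c1=1, c2=2)

c0 at macro-step 5 = 17/16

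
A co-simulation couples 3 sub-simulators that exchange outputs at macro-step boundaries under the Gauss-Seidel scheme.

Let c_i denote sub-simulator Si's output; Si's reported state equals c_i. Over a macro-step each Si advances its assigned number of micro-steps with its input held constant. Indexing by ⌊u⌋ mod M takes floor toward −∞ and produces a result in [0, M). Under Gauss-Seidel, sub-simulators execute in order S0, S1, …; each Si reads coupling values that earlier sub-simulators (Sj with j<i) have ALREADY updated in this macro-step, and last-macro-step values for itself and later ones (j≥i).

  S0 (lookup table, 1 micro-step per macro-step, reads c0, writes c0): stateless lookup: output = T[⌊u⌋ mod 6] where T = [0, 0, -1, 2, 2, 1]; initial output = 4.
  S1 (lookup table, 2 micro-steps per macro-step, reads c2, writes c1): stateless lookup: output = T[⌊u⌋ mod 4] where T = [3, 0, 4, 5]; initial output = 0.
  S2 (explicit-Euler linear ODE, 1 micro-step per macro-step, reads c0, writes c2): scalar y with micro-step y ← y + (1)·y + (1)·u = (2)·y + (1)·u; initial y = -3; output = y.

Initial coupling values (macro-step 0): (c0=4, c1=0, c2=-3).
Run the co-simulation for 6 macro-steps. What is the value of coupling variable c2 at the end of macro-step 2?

macro 1: S0 reads c0=4 → after 1×micro: 2; S1 reads c2=-3 → after 2×micro: 0; S2 reads c0=2 → after 1×micro: -4 ⇒ (c0=2, c1=0, c2=-4)
macro 2: S0 reads c0=2 → after 1×micro: -1; S1 reads c2=-4 → after 2×micro: 3; S2 reads c0=-1 → after 1×micro: -9 ⇒ (c0=-1, c1=3, c2=-9)
macro 3: S0 reads c0=-1 → after 1×micro: 1; S1 reads c2=-9 → after 2×micro: 5; S2 reads c0=1 → after 1×micro: -17 ⇒ (c0=1, c1=5, c2=-17)
macro 4: S0 reads c0=1 → after 1×micro: 0; S1 reads c2=-17 → after 2×micro: 5; S2 reads c0=0 → after 1×micro: -34 ⇒ (c0=0, c1=5, c2=-34)
macro 5: S0 reads c0=0 → after 1×micro: 0; S1 reads c2=-34 → after 2×micro: 4; S2 reads c0=0 → after 1×micro: -68 ⇒ (c0=0, c1=4, c2=-68)
macro 6: S0 reads c0=0 → after 1×micro: 0; S1 reads c2=-68 → after 2×micro: 3; S2 reads c0=0 → after 1×micro: -136 ⇒ (c0=0, c1=3, c2=-136)

c2 at macro-step 2 = -9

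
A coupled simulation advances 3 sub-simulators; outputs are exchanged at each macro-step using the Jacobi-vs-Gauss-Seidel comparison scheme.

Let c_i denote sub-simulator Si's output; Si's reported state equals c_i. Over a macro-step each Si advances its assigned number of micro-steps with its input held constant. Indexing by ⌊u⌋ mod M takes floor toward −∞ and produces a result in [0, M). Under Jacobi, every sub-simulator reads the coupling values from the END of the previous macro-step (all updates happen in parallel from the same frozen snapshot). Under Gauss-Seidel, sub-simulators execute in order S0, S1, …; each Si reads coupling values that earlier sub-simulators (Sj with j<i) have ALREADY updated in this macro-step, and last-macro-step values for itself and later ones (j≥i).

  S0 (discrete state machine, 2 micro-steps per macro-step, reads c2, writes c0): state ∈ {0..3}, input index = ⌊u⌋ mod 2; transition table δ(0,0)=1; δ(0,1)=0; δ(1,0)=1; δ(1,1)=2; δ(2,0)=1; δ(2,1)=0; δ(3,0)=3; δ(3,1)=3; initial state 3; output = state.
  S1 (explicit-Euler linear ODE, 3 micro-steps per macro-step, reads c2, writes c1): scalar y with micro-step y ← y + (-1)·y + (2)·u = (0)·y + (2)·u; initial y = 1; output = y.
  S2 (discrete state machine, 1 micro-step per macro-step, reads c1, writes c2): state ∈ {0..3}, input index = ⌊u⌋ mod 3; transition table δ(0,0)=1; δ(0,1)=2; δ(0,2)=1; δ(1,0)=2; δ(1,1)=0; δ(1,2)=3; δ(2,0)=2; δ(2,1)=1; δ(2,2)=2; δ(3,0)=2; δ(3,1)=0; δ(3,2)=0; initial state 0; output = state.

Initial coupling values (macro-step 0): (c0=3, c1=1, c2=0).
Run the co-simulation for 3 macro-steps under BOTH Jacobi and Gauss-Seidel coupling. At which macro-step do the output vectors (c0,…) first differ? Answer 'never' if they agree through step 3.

[Jacobi] macro 1: S0 reads c2=0 → after 2×micro: 3; S1 reads c2=0 → after 3×micro: 0; S2 reads c1=1 → after 1×micro: 2 ⇒ (c0=3, c1=0, c2=2)
[Jacobi] macro 2: S0 reads c2=2 → after 2×micro: 3; S1 reads c2=2 → after 3×micro: 4; S2 reads c1=0 → after 1×micro: 2 ⇒ (c0=3, c1=4, c2=2)
[Jacobi] macro 3: S0 reads c2=2 → after 2×micro: 3; S1 reads c2=2 → after 3×micro: 4; S2 reads c1=4 → after 1×micro: 1 ⇒ (c0=3, c1=4, c2=1)
[Gauss-Seidel] macro 1: S0 reads c2=0 → after 2×micro: 3; S1 reads c2=0 → after 3×micro: 0; S2 reads c1=0 → after 1×micro: 1 ⇒ (c0=3, c1=0, c2=1)
[Gauss-Seidel] macro 2: S0 reads c2=1 → after 2×micro: 3; S1 reads c2=1 → after 3×micro: 2; S2 reads c1=2 → after 1×micro: 3 ⇒ (c0=3, c1=2, c2=3)
[Gauss-Seidel] macro 3: S0 reads c2=3 → after 2×micro: 3; S1 reads c2=3 → after 3×micro: 6; S2 reads c1=6 → after 1×micro: 2 ⇒ (c0=3, c1=6, c2=2)

first divergence at macro-step: 1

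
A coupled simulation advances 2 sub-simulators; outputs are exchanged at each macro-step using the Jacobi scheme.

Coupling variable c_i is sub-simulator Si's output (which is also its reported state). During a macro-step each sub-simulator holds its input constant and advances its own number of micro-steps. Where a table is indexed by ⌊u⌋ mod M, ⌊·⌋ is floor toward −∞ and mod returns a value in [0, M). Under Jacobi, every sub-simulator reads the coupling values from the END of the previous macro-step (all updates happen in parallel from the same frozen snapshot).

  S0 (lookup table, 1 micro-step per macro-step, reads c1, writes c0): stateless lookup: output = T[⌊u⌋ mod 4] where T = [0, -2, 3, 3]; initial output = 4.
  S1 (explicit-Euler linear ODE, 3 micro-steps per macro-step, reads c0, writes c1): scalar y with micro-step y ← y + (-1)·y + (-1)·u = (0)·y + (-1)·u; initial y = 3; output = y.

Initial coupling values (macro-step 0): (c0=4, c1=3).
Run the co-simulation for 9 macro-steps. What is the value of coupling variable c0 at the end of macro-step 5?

c0 at macro-step 5 = 3

macro 1: S0 reads c1=3 → after 1×micro: 3; S1 reads c0=4 → after 3×micro: -4 ⇒ (c0=3, c1=-4)
macro 2: S0 reads c1=-4 → after 1×micro: 0; S1 reads c0=3 → after 3×micro: -3 ⇒ (c0=0, c1=-3)
macro 3: S0 reads c1=-3 → after 1×micro: -2; S1 reads c0=0 → after 3×micro: 0 ⇒ (c0=-2, c1=0)
macro 4: S0 reads c1=0 → after 1×micro: 0; S1 reads c0=-2 → after 3×micro: 2 ⇒ (c0=0, c1=2)
macro 5: S0 reads c1=2 → after 1×micro: 3; S1 reads c0=0 → after 3×micro: 0 ⇒ (c0=3, c1=0)
macro 6: S0 reads c1=0 → after 1×micro: 0; S1 reads c0=3 → after 3×micro: -3 ⇒ (c0=0, c1=-3)
macro 7: S0 reads c1=-3 → after 1×micro: -2; S1 reads c0=0 → after 3×micro: 0 ⇒ (c0=-2, c1=0)
macro 8: S0 reads c1=0 → after 1×micro: 0; S1 reads c0=-2 → after 3×micro: 2 ⇒ (c0=0, c1=2)
macro 9: S0 reads c1=2 → after 1×micro: 3; S1 reads c0=0 → after 3×micro: 0 ⇒ (c0=3, c1=0)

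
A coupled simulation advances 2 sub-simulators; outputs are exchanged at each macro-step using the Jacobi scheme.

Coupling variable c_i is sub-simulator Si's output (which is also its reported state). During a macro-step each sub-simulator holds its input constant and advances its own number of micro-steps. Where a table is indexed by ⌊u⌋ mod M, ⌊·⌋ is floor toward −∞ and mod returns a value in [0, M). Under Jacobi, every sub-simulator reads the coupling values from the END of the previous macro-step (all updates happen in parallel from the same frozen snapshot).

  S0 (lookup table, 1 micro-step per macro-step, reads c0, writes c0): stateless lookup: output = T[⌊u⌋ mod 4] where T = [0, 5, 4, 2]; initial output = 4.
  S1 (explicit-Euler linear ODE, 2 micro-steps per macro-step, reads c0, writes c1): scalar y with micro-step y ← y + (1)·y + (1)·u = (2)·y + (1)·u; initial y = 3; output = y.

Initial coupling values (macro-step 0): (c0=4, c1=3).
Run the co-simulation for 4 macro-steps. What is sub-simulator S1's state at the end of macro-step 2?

S1 state at macro-step 2 = 96

macro 1: S0 reads c0=4 → after 1×micro: 0; S1 reads c0=4 → after 2×micro: 24 ⇒ (c0=0, c1=24)
macro 2: S0 reads c0=0 → after 1×micro: 0; S1 reads c0=0 → after 2×micro: 96 ⇒ (c0=0, c1=96)
macro 3: S0 reads c0=0 → after 1×micro: 0; S1 reads c0=0 → after 2×micro: 384 ⇒ (c0=0, c1=384)
macro 4: S0 reads c0=0 → after 1×micro: 0; S1 reads c0=0 → after 2×micro: 1536 ⇒ (c0=0, c1=1536)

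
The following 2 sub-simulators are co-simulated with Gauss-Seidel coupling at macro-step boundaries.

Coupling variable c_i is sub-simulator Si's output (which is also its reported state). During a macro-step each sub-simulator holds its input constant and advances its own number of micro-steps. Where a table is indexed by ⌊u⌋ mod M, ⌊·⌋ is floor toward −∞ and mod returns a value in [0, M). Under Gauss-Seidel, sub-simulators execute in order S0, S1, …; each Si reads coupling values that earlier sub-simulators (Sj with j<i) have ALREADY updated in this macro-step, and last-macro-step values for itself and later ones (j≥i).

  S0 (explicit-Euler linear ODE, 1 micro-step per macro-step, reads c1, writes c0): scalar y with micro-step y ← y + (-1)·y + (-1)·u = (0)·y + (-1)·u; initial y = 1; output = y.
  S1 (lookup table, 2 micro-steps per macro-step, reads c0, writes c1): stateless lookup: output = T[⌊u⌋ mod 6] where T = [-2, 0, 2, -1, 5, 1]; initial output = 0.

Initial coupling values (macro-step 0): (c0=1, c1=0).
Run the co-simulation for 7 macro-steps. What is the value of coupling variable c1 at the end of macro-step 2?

c1 at macro-step 2 = 2

macro 1: S0 reads c1=0 → after 1×micro: 0; S1 reads c0=0 → after 2×micro: -2 ⇒ (c0=0, c1=-2)
macro 2: S0 reads c1=-2 → after 1×micro: 2; S1 reads c0=2 → after 2×micro: 2 ⇒ (c0=2, c1=2)
macro 3: S0 reads c1=2 → after 1×micro: -2; S1 reads c0=-2 → after 2×micro: 5 ⇒ (c0=-2, c1=5)
macro 4: S0 reads c1=5 → after 1×micro: -5; S1 reads c0=-5 → after 2×micro: 0 ⇒ (c0=-5, c1=0)
macro 5: S0 reads c1=0 → after 1×micro: 0; S1 reads c0=0 → after 2×micro: -2 ⇒ (c0=0, c1=-2)
macro 6: S0 reads c1=-2 → after 1×micro: 2; S1 reads c0=2 → after 2×micro: 2 ⇒ (c0=2, c1=2)
macro 7: S0 reads c1=2 → after 1×micro: -2; S1 reads c0=-2 → after 2×micro: 5 ⇒ (c0=-2, c1=5)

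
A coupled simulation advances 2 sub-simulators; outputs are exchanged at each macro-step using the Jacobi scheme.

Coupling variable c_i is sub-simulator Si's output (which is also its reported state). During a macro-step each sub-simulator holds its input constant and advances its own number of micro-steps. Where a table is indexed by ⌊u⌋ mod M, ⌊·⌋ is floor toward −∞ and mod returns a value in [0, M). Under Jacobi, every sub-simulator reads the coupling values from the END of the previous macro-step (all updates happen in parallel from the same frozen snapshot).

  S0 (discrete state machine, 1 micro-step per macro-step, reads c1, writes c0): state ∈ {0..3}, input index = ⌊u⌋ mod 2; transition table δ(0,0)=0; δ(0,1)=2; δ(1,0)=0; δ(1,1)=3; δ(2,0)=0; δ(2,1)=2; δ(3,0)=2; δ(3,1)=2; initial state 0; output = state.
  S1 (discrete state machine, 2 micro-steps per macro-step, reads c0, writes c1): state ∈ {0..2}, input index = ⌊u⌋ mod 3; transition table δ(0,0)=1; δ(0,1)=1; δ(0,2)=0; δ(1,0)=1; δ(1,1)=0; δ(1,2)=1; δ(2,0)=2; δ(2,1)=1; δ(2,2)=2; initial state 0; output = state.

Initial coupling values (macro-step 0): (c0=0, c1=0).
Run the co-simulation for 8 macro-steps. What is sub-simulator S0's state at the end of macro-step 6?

S0 state at macro-step 6 = 2

macro 1: S0 reads c1=0 → after 1×micro: 0; S1 reads c0=0 → after 2×micro: 1 ⇒ (c0=0, c1=1)
macro 2: S0 reads c1=1 → after 1×micro: 2; S1 reads c0=0 → after 2×micro: 1 ⇒ (c0=2, c1=1)
macro 3: S0 reads c1=1 → after 1×micro: 2; S1 reads c0=2 → after 2×micro: 1 ⇒ (c0=2, c1=1)
macro 4: S0 reads c1=1 → after 1×micro: 2; S1 reads c0=2 → after 2×micro: 1 ⇒ (c0=2, c1=1)
macro 5: S0 reads c1=1 → after 1×micro: 2; S1 reads c0=2 → after 2×micro: 1 ⇒ (c0=2, c1=1)
macro 6: S0 reads c1=1 → after 1×micro: 2; S1 reads c0=2 → after 2×micro: 1 ⇒ (c0=2, c1=1)
macro 7: S0 reads c1=1 → after 1×micro: 2; S1 reads c0=2 → after 2×micro: 1 ⇒ (c0=2, c1=1)
macro 8: S0 reads c1=1 → after 1×micro: 2; S1 reads c0=2 → after 2×micro: 1 ⇒ (c0=2, c1=1)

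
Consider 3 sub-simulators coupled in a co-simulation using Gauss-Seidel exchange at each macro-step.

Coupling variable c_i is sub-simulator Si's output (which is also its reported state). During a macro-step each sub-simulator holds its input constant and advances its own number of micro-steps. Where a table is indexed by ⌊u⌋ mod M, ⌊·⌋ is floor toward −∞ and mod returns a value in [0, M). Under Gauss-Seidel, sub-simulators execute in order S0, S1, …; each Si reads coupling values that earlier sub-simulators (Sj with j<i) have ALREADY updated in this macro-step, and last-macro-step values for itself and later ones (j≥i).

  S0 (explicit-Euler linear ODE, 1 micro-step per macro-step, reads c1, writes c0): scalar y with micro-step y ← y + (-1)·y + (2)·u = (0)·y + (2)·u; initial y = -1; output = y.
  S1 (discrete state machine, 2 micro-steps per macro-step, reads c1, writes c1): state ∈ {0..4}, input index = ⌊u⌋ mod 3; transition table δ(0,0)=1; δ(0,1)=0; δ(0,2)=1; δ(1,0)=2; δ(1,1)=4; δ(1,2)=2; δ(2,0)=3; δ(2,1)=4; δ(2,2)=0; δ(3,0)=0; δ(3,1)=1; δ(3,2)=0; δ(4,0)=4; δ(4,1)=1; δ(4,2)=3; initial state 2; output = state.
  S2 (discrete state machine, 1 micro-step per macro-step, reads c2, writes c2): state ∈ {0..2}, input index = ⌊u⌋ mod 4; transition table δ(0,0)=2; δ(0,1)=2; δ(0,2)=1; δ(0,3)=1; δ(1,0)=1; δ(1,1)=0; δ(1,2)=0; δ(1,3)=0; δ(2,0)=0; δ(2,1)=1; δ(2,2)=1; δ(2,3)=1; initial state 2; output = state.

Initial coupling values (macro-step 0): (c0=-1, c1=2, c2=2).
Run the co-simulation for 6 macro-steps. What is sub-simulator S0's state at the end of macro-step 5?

S0 state at macro-step 5 = 2

macro 1: S0 reads c1=2 → after 1×micro: 4; S1 reads c1=2 → after 2×micro: 1; S2 reads c2=2 → after 1×micro: 1 ⇒ (c0=4, c1=1, c2=1)
macro 2: S0 reads c1=1 → after 1×micro: 2; S1 reads c1=1 → after 2×micro: 1; S2 reads c2=1 → after 1×micro: 0 ⇒ (c0=2, c1=1, c2=0)
macro 3: S0 reads c1=1 → after 1×micro: 2; S1 reads c1=1 → after 2×micro: 1; S2 reads c2=0 → after 1×micro: 2 ⇒ (c0=2, c1=1, c2=2)
macro 4: S0 reads c1=1 → after 1×micro: 2; S1 reads c1=1 → after 2×micro: 1; S2 reads c2=2 → after 1×micro: 1 ⇒ (c0=2, c1=1, c2=1)
macro 5: S0 reads c1=1 → after 1×micro: 2; S1 reads c1=1 → after 2×micro: 1; S2 reads c2=1 → after 1×micro: 0 ⇒ (c0=2, c1=1, c2=0)
macro 6: S0 reads c1=1 → after 1×micro: 2; S1 reads c1=1 → after 2×micro: 1; S2 reads c2=0 → after 1×micro: 2 ⇒ (c0=2, c1=1, c2=2)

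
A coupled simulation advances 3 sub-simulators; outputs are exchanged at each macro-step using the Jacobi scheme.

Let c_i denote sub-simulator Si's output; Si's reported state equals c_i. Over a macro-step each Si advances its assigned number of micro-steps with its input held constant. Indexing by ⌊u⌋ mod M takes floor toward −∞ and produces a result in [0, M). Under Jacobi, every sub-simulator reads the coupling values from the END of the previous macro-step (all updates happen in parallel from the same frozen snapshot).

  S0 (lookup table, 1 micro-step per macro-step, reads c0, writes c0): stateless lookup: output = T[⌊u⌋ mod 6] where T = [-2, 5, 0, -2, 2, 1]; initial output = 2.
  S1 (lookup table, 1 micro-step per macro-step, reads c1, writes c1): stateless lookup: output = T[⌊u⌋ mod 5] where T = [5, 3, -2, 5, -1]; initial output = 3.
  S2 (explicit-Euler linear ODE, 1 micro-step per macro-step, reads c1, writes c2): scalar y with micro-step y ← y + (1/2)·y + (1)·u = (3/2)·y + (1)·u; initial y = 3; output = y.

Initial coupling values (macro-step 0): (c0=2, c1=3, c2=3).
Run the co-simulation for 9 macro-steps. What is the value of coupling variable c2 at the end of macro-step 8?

c2 at macro-step 8 = 73985/256

macro 1: S0 reads c0=2 → after 1×micro: 0; S1 reads c1=3 → after 1×micro: 5; S2 reads c1=3 → after 1×micro: 15/2 ⇒ (c0=0, c1=5, c2=15/2)
macro 2: S0 reads c0=0 → after 1×micro: -2; S1 reads c1=5 → after 1×micro: 5; S2 reads c1=5 → after 1×micro: 65/4 ⇒ (c0=-2, c1=5, c2=65/4)
macro 3: S0 reads c0=-2 → after 1×micro: 2; S1 reads c1=5 → after 1×micro: 5; S2 reads c1=5 → after 1×micro: 235/8 ⇒ (c0=2, c1=5, c2=235/8)
macro 4: S0 reads c0=2 → after 1×micro: 0; S1 reads c1=5 → after 1×micro: 5; S2 reads c1=5 → after 1×micro: 785/16 ⇒ (c0=0, c1=5, c2=785/16)
macro 5: S0 reads c0=0 → after 1×micro: -2; S1 reads c1=5 → after 1×micro: 5; S2 reads c1=5 → after 1×micro: 2515/32 ⇒ (c0=-2, c1=5, c2=2515/32)
macro 6: S0 reads c0=-2 → after 1×micro: 2; S1 reads c1=5 → after 1×micro: 5; S2 reads c1=5 → after 1×micro: 7865/64 ⇒ (c0=2, c1=5, c2=7865/64)
macro 7: S0 reads c0=2 → after 1×micro: 0; S1 reads c1=5 → after 1×micro: 5; S2 reads c1=5 → after 1×micro: 24235/128 ⇒ (c0=0, c1=5, c2=24235/128)
macro 8: S0 reads c0=0 → after 1×micro: -2; S1 reads c1=5 → after 1×micro: 5; S2 reads c1=5 → after 1×micro: 73985/256 ⇒ (c0=-2, c1=5, c2=73985/256)
macro 9: S0 reads c0=-2 → after 1×micro: 2; S1 reads c1=5 → after 1×micro: 5; S2 reads c1=5 → after 1×micro: 224515/512 ⇒ (c0=2, c1=5, c2=224515/512)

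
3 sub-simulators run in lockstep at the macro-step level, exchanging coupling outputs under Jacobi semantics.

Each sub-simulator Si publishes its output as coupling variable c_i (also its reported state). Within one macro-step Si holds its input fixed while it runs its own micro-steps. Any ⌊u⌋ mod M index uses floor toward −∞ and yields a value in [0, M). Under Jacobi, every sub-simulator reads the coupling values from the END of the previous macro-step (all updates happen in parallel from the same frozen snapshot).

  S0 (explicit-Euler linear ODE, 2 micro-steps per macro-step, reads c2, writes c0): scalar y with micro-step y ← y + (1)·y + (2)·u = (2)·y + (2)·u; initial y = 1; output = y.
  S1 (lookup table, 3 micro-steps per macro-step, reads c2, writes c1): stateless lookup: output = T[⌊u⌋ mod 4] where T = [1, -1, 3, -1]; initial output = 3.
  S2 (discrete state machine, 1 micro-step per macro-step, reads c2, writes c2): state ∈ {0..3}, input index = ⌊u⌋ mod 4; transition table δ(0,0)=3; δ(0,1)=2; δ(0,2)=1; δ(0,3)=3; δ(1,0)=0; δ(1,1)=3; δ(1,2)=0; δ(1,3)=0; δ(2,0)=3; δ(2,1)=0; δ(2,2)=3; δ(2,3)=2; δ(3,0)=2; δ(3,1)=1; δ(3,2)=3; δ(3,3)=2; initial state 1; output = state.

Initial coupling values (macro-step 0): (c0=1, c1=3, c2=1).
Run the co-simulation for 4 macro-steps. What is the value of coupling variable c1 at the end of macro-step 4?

macro 1: S0 reads c2=1 → after 2×micro: 10; S1 reads c2=1 → after 3×micro: -1; S2 reads c2=1 → after 1×micro: 3 ⇒ (c0=10, c1=-1, c2=3)
macro 2: S0 reads c2=3 → after 2×micro: 58; S1 reads c2=3 → after 3×micro: -1; S2 reads c2=3 → after 1×micro: 2 ⇒ (c0=58, c1=-1, c2=2)
macro 3: S0 reads c2=2 → after 2×micro: 244; S1 reads c2=2 → after 3×micro: 3; S2 reads c2=2 → after 1×micro: 3 ⇒ (c0=244, c1=3, c2=3)
macro 4: S0 reads c2=3 → after 2×micro: 994; S1 reads c2=3 → after 3×micro: -1; S2 reads c2=3 → after 1×micro: 2 ⇒ (c0=994, c1=-1, c2=2)

c1 at macro-step 4 = -1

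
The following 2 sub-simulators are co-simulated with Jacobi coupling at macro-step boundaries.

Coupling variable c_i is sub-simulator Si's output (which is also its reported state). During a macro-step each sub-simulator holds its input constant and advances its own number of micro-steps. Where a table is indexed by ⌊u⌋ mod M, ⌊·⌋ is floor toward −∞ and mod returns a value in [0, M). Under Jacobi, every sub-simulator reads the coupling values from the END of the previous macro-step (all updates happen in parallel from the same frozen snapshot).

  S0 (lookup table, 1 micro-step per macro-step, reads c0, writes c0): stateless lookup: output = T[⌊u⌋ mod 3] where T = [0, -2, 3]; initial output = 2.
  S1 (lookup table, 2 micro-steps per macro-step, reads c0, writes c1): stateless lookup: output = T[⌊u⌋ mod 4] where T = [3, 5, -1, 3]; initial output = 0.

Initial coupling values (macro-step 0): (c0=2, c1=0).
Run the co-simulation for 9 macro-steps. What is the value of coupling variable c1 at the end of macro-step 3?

macro 1: S0 reads c0=2 → after 1×micro: 3; S1 reads c0=2 → after 2×micro: -1 ⇒ (c0=3, c1=-1)
macro 2: S0 reads c0=3 → after 1×micro: 0; S1 reads c0=3 → after 2×micro: 3 ⇒ (c0=0, c1=3)
macro 3: S0 reads c0=0 → after 1×micro: 0; S1 reads c0=0 → after 2×micro: 3 ⇒ (c0=0, c1=3)
macro 4: S0 reads c0=0 → after 1×micro: 0; S1 reads c0=0 → after 2×micro: 3 ⇒ (c0=0, c1=3)
macro 5: S0 reads c0=0 → after 1×micro: 0; S1 reads c0=0 → after 2×micro: 3 ⇒ (c0=0, c1=3)
macro 6: S0 reads c0=0 → after 1×micro: 0; S1 reads c0=0 → after 2×micro: 3 ⇒ (c0=0, c1=3)
macro 7: S0 reads c0=0 → after 1×micro: 0; S1 reads c0=0 → after 2×micro: 3 ⇒ (c0=0, c1=3)
macro 8: S0 reads c0=0 → after 1×micro: 0; S1 reads c0=0 → after 2×micro: 3 ⇒ (c0=0, c1=3)
macro 9: S0 reads c0=0 → after 1×micro: 0; S1 reads c0=0 → after 2×micro: 3 ⇒ (c0=0, c1=3)

c1 at macro-step 3 = 3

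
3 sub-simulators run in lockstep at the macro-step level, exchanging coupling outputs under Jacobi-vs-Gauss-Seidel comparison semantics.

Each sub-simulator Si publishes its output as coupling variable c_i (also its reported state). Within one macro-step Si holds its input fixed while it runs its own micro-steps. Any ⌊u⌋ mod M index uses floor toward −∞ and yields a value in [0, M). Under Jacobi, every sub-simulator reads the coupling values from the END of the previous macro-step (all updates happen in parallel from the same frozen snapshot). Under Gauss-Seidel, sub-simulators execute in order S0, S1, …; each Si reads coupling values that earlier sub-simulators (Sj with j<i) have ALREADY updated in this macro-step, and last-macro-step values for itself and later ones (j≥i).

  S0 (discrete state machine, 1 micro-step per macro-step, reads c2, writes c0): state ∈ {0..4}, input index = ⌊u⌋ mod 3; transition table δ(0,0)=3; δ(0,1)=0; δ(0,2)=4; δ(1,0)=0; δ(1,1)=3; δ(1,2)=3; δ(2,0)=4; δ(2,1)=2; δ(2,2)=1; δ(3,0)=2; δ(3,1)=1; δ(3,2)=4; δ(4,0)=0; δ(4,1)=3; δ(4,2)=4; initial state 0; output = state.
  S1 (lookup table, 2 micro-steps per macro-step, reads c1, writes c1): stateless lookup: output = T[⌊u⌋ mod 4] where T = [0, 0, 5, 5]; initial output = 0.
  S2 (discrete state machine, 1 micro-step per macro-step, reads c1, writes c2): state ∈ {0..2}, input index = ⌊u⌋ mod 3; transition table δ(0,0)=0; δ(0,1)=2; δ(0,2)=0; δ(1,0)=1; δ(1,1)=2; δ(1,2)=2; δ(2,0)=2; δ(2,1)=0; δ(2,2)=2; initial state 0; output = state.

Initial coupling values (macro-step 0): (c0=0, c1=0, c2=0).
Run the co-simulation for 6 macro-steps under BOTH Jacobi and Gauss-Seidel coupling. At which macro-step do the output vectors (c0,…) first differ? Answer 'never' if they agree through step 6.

first divergence at macro-step: never

[Jacobi] macro 1: S0 reads c2=0 → after 1×micro: 3; S1 reads c1=0 → after 2×micro: 0; S2 reads c1=0 → after 1×micro: 0 ⇒ (c0=3, c1=0, c2=0)
[Jacobi] macro 2: S0 reads c2=0 → after 1×micro: 2; S1 reads c1=0 → after 2×micro: 0; S2 reads c1=0 → after 1×micro: 0 ⇒ (c0=2, c1=0, c2=0)
[Jacobi] macro 3: S0 reads c2=0 → after 1×micro: 4; S1 reads c1=0 → after 2×micro: 0; S2 reads c1=0 → after 1×micro: 0 ⇒ (c0=4, c1=0, c2=0)
[Jacobi] macro 4: S0 reads c2=0 → after 1×micro: 0; S1 reads c1=0 → after 2×micro: 0; S2 reads c1=0 → after 1×micro: 0 ⇒ (c0=0, c1=0, c2=0)
[Jacobi] macro 5: S0 reads c2=0 → after 1×micro: 3; S1 reads c1=0 → after 2×micro: 0; S2 reads c1=0 → after 1×micro: 0 ⇒ (c0=3, c1=0, c2=0)
[Jacobi] macro 6: S0 reads c2=0 → after 1×micro: 2; S1 reads c1=0 → after 2×micro: 0; S2 reads c1=0 → after 1×micro: 0 ⇒ (c0=2, c1=0, c2=0)
[Gauss-Seidel] macro 1: S0 reads c2=0 → after 1×micro: 3; S1 reads c1=0 → after 2×micro: 0; S2 reads c1=0 → after 1×micro: 0 ⇒ (c0=3, c1=0, c2=0)
[Gauss-Seidel] macro 2: S0 reads c2=0 → after 1×micro: 2; S1 reads c1=0 → after 2×micro: 0; S2 reads c1=0 → after 1×micro: 0 ⇒ (c0=2, c1=0, c2=0)
[Gauss-Seidel] macro 3: S0 reads c2=0 → after 1×micro: 4; S1 reads c1=0 → after 2×micro: 0; S2 reads c1=0 → after 1×micro: 0 ⇒ (c0=4, c1=0, c2=0)
[Gauss-Seidel] macro 4: S0 reads c2=0 → after 1×micro: 0; S1 reads c1=0 → after 2×micro: 0; S2 reads c1=0 → after 1×micro: 0 ⇒ (c0=0, c1=0, c2=0)
[Gauss-Seidel] macro 5: S0 reads c2=0 → after 1×micro: 3; S1 reads c1=0 → after 2×micro: 0; S2 reads c1=0 → after 1×micro: 0 ⇒ (c0=3, c1=0, c2=0)
[Gauss-Seidel] macro 6: S0 reads c2=0 → after 1×micro: 2; S1 reads c1=0 → after 2×micro: 0; S2 reads c1=0 → after 1×micro: 0 ⇒ (c0=2, c1=0, c2=0)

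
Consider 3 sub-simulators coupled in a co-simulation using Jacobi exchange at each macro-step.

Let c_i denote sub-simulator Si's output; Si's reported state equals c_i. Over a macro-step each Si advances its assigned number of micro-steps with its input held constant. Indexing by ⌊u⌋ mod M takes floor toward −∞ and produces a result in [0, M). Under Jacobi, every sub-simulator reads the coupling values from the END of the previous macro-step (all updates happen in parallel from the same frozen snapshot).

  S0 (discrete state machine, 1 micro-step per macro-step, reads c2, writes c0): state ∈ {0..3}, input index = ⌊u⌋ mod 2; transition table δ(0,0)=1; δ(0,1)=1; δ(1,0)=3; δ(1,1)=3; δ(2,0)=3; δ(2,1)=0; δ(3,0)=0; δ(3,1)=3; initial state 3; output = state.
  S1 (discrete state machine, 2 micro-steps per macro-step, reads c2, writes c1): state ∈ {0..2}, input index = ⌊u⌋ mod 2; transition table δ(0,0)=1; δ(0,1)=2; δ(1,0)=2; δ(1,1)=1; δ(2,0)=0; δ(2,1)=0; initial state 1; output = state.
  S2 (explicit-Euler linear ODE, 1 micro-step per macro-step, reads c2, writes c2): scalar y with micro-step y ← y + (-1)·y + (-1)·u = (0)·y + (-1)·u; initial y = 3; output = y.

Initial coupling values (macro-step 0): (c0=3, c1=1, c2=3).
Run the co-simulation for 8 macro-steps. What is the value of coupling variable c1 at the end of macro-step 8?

c1 at macro-step 8 = 1

macro 1: S0 reads c2=3 → after 1×micro: 3; S1 reads c2=3 → after 2×micro: 1; S2 reads c2=3 → after 1×micro: -3 ⇒ (c0=3, c1=1, c2=-3)
macro 2: S0 reads c2=-3 → after 1×micro: 3; S1 reads c2=-3 → after 2×micro: 1; S2 reads c2=-3 → after 1×micro: 3 ⇒ (c0=3, c1=1, c2=3)
macro 3: S0 reads c2=3 → after 1×micro: 3; S1 reads c2=3 → after 2×micro: 1; S2 reads c2=3 → after 1×micro: -3 ⇒ (c0=3, c1=1, c2=-3)
macro 4: S0 reads c2=-3 → after 1×micro: 3; S1 reads c2=-3 → after 2×micro: 1; S2 reads c2=-3 → after 1×micro: 3 ⇒ (c0=3, c1=1, c2=3)
macro 5: S0 reads c2=3 → after 1×micro: 3; S1 reads c2=3 → after 2×micro: 1; S2 reads c2=3 → after 1×micro: -3 ⇒ (c0=3, c1=1, c2=-3)
macro 6: S0 reads c2=-3 → after 1×micro: 3; S1 reads c2=-3 → after 2×micro: 1; S2 reads c2=-3 → after 1×micro: 3 ⇒ (c0=3, c1=1, c2=3)
macro 7: S0 reads c2=3 → after 1×micro: 3; S1 reads c2=3 → after 2×micro: 1; S2 reads c2=3 → after 1×micro: -3 ⇒ (c0=3, c1=1, c2=-3)
macro 8: S0 reads c2=-3 → after 1×micro: 3; S1 reads c2=-3 → after 2×micro: 1; S2 reads c2=-3 → after 1×micro: 3 ⇒ (c0=3, c1=1, c2=3)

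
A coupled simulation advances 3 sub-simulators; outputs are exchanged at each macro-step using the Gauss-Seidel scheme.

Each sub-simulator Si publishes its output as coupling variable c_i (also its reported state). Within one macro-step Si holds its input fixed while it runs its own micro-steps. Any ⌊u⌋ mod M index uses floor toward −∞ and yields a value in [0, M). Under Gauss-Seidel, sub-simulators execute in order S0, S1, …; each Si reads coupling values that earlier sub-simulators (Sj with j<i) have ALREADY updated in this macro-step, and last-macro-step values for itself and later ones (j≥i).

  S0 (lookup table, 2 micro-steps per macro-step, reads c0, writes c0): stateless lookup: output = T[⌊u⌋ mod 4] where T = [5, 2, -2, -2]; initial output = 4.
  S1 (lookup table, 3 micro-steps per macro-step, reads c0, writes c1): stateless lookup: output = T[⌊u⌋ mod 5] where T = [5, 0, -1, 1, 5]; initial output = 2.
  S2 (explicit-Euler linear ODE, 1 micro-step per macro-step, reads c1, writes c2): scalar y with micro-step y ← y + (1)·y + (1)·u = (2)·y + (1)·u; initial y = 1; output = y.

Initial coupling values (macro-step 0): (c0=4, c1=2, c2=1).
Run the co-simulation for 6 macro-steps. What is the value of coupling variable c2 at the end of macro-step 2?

c2 at macro-step 2 = 13

macro 1: S0 reads c0=4 → after 2×micro: 5; S1 reads c0=5 → after 3×micro: 5; S2 reads c1=5 → after 1×micro: 7 ⇒ (c0=5, c1=5, c2=7)
macro 2: S0 reads c0=5 → after 2×micro: 2; S1 reads c0=2 → after 3×micro: -1; S2 reads c1=-1 → after 1×micro: 13 ⇒ (c0=2, c1=-1, c2=13)
macro 3: S0 reads c0=2 → after 2×micro: -2; S1 reads c0=-2 → after 3×micro: 1; S2 reads c1=1 → after 1×micro: 27 ⇒ (c0=-2, c1=1, c2=27)
macro 4: S0 reads c0=-2 → after 2×micro: -2; S1 reads c0=-2 → after 3×micro: 1; S2 reads c1=1 → after 1×micro: 55 ⇒ (c0=-2, c1=1, c2=55)
macro 5: S0 reads c0=-2 → after 2×micro: -2; S1 reads c0=-2 → after 3×micro: 1; S2 reads c1=1 → after 1×micro: 111 ⇒ (c0=-2, c1=1, c2=111)
macro 6: S0 reads c0=-2 → after 2×micro: -2; S1 reads c0=-2 → after 3×micro: 1; S2 reads c1=1 → after 1×micro: 223 ⇒ (c0=-2, c1=1, c2=223)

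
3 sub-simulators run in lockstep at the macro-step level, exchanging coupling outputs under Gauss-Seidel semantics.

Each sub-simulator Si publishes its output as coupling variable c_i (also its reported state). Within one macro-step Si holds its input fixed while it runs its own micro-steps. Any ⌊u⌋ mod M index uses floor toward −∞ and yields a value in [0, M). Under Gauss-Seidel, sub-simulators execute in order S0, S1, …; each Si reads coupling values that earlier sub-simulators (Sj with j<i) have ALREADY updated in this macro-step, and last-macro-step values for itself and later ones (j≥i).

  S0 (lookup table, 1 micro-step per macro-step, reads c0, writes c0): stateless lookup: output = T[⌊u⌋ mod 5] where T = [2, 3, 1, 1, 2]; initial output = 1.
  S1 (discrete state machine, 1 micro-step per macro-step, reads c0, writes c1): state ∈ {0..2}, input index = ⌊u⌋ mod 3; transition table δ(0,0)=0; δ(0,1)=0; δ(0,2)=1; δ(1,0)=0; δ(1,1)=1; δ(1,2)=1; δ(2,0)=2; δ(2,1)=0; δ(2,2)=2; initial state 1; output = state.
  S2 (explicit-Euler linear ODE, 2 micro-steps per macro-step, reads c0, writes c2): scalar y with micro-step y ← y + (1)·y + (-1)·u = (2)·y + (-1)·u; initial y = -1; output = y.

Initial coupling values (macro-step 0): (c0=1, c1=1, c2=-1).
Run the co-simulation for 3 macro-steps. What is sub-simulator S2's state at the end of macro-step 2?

S2 state at macro-step 2 = -55

macro 1: S0 reads c0=1 → after 1×micro: 3; S1 reads c0=3 → after 1×micro: 0; S2 reads c0=3 → after 2×micro: -13 ⇒ (c0=3, c1=0, c2=-13)
macro 2: S0 reads c0=3 → after 1×micro: 1; S1 reads c0=1 → after 1×micro: 0; S2 reads c0=1 → after 2×micro: -55 ⇒ (c0=1, c1=0, c2=-55)
macro 3: S0 reads c0=1 → after 1×micro: 3; S1 reads c0=3 → after 1×micro: 0; S2 reads c0=3 → after 2×micro: -229 ⇒ (c0=3, c1=0, c2=-229)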